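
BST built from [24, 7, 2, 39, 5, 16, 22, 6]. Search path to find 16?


BST root = 24
Search for 16: compare at each node
Path: [24, 7, 16]


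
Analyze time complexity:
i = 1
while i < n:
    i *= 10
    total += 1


Per nesting level: O(log n) = O(log n)
Complexity: O(log n)


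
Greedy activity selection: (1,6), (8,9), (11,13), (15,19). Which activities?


Greedy: pick earliest-ending, then skip overlaps.
Selected (4 activities): [(1, 6), (8, 9), (11, 13), (15, 19)]


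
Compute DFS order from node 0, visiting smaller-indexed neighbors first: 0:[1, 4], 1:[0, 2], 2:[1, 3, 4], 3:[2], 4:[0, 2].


DFS stack-based: start with [0]
Visit order: [0, 1, 2, 3, 4]


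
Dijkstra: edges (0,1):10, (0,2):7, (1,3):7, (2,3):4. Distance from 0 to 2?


Dijkstra from 0:
Distances: {0: 0, 1: 10, 2: 7, 3: 11}
Shortest distance to 2 = 7, path = [0, 2]


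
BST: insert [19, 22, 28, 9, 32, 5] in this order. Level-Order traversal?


Root = 19; build tree by BST insertion.
Level-Order traversal: [19, 9, 22, 5, 28, 32]


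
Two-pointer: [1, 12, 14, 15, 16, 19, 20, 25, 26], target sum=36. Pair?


Two pointers: lo=0, hi=8
Found pair: (16, 20) summing to 36


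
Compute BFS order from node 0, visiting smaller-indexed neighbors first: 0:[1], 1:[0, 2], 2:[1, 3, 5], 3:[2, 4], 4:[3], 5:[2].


BFS queue: start with [0]
Visit order: [0, 1, 2, 3, 5, 4]


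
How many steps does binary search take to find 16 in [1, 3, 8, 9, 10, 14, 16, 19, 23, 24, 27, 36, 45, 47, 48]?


Search for 16:
[0,14] mid=7 arr[7]=19
[0,6] mid=3 arr[3]=9
[4,6] mid=5 arr[5]=14
[6,6] mid=6 arr[6]=16
Total: 4 comparisons


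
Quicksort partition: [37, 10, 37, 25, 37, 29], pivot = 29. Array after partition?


Elements <= 29 go left of pivot.
Result: [10, 25, 29, 37, 37, 37], pivot at index 2


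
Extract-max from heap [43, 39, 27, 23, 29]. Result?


Max = 43
Replace root with last, heapify down
Resulting heap: [39, 29, 27, 23]


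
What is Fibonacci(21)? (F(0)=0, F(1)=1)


F(n)=F(n-1)+F(n-2)
...F(19)=4181, F(20)=6765, F(21)=10946


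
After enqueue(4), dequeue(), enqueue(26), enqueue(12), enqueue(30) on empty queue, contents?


enqueue(4) -> [4]
dequeue() returns 4 -> []
enqueue(26) -> [26]
enqueue(12) -> [26, 12]
enqueue(30) -> [26, 12, 30]
Final queue (front to back): [26, 12, 30]


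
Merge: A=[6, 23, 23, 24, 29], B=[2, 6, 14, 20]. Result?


Compare heads, take smaller each step.
Merged: [2, 6, 6, 14, 20, 23, 23, 24, 29]


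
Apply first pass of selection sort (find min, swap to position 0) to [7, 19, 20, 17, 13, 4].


After one pass: [4, 19, 20, 17, 13, 7]


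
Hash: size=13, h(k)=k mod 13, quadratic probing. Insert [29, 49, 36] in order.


Insertions: 29->slot 3; 49->slot 10; 36->slot 11
Table: [None, None, None, 29, None, None, None, None, None, None, 49, 36, None]


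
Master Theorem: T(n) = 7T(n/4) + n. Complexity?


a=7, b=4, c=1. log_4(7)=1.404 > c=1. Case 1: O(n^log_b(a)) = O(n^1.404)
Complexity: O(n^1.404)


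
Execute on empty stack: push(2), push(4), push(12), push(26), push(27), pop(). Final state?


push(2) -> [2]
push(4) -> [2, 4]
push(12) -> [2, 4, 12]
push(26) -> [2, 4, 12, 26]
push(27) -> [2, 4, 12, 26, 27]
pop() returns 27 -> [2, 4, 12, 26]
Final stack (bottom to top): [2, 4, 12, 26]


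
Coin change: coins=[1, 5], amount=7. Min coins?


dp[0]=0; dp[i]=1+min(dp[i-c] for c in coins)
...dp[2]=2, dp[3]=3, dp[4]=4, dp[5]=1, dp[6]=2, dp[7]=3
Minimum coins for 7 = 3


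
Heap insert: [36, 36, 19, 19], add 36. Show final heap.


Append 36: [36, 36, 19, 19, 36]
Bubble up: no swaps needed
Result: [36, 36, 19, 19, 36]


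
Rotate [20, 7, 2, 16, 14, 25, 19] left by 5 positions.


Left rotate by 5: [25, 19, 20, 7, 2, 16, 14]


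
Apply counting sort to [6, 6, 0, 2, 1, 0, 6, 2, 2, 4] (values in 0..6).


Count array: [2, 1, 3, 0, 1, 0, 3]
Reconstruct: [0, 0, 1, 2, 2, 2, 4, 6, 6, 6]


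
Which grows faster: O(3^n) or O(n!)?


exponential (base 3) grows slower than factorial
O(3^n) is asymptotically smaller; O(n!) grows faster


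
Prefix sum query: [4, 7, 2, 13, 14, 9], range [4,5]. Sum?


Prefix sums: [0, 4, 11, 13, 26, 40, 49]
Sum[4..5] = prefix[6] - prefix[4] = 49 - 26 = 23


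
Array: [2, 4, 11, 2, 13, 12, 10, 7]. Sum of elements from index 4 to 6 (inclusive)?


Prefix sums: [0, 2, 6, 17, 19, 32, 44, 54, 61]
Sum[4..6] = prefix[7] - prefix[4] = 54 - 19 = 35


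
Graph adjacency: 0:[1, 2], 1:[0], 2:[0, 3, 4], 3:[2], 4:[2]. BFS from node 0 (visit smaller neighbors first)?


BFS queue: start with [0]
Visit order: [0, 1, 2, 3, 4]


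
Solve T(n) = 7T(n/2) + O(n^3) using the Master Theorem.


a=7, b=2, c=3. log_2(7)=2.807 < c=3. Case 3: O(n^c) = O(n^3)
Complexity: O(n^3)


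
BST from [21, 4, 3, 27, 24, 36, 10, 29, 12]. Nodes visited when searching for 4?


BST root = 21
Search for 4: compare at each node
Path: [21, 4]


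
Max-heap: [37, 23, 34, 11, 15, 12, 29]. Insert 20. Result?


Append 20: [37, 23, 34, 11, 15, 12, 29, 20]
Bubble up: swap idx 7(20) with idx 3(11)
Result: [37, 23, 34, 20, 15, 12, 29, 11]


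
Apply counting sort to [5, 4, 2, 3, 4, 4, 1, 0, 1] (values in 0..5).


Count array: [1, 2, 1, 1, 3, 1]
Reconstruct: [0, 1, 1, 2, 3, 4, 4, 4, 5]


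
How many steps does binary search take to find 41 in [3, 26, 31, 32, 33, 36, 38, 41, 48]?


Search for 41:
[0,8] mid=4 arr[4]=33
[5,8] mid=6 arr[6]=38
[7,8] mid=7 arr[7]=41
Total: 3 comparisons


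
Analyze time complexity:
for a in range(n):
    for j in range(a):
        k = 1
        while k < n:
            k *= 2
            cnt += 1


Per nesting level: O(n) * O(n) [triangular over a] * O(log n) = O(n^2 log n)
Complexity: O(n^2 log n)


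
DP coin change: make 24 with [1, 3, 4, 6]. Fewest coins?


dp[0]=0; dp[i]=1+min(dp[i-c] for c in coins)
...dp[19]=4, dp[20]=4, dp[21]=4, dp[22]=4, dp[23]=5, dp[24]=4
Minimum coins for 24 = 4


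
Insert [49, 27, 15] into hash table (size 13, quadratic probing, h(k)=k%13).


Insertions: 49->slot 10; 27->slot 1; 15->slot 2
Table: [None, 27, 15, None, None, None, None, None, None, None, 49, None, None]


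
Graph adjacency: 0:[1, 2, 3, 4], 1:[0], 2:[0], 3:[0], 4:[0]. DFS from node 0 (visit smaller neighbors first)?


DFS stack-based: start with [0]
Visit order: [0, 1, 2, 3, 4]


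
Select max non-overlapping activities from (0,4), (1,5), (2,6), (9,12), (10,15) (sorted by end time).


Greedy: pick earliest-ending, then skip overlaps.
Selected (2 activities): [(0, 4), (9, 12)]


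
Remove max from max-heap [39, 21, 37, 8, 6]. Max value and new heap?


Max = 39
Replace root with last, heapify down
Resulting heap: [37, 21, 6, 8]


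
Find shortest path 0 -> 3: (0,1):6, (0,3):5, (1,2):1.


Dijkstra from 0:
Distances: {0: 0, 1: 6, 2: 7, 3: 5}
Shortest distance to 3 = 5, path = [0, 3]


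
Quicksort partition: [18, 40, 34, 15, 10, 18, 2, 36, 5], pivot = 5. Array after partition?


Elements <= 5 go left of pivot.
Result: [2, 5, 34, 15, 10, 18, 18, 36, 40], pivot at index 1


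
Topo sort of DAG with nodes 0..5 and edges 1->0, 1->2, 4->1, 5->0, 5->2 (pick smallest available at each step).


Kahn's algorithm, process smallest node first
Order: [3, 4, 1, 5, 0, 2]


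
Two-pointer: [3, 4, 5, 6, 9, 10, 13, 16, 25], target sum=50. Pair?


Two pointers: lo=0, hi=8
No pair sums to 50


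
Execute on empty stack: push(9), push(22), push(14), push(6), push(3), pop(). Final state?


push(9) -> [9]
push(22) -> [9, 22]
push(14) -> [9, 22, 14]
push(6) -> [9, 22, 14, 6]
push(3) -> [9, 22, 14, 6, 3]
pop() returns 3 -> [9, 22, 14, 6]
Final stack (bottom to top): [9, 22, 14, 6]


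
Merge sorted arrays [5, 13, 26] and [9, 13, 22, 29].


Compare heads, take smaller each step.
Merged: [5, 9, 13, 13, 22, 26, 29]


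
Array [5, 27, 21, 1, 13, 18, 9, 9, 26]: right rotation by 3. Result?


Right rotate by 3: [9, 9, 26, 5, 27, 21, 1, 13, 18]


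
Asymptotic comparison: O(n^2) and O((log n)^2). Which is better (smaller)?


polylogarithmic grows slower than quadratic
O((log n)^2) is asymptotically smaller; O(n^2) grows faster


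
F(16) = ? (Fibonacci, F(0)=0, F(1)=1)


F(n)=F(n-1)+F(n-2)
...F(14)=377, F(15)=610, F(16)=987


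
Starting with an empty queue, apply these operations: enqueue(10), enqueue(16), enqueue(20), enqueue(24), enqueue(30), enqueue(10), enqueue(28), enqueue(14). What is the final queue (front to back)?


enqueue(10) -> [10]
enqueue(16) -> [10, 16]
enqueue(20) -> [10, 16, 20]
enqueue(24) -> [10, 16, 20, 24]
enqueue(30) -> [10, 16, 20, 24, 30]
enqueue(10) -> [10, 16, 20, 24, 30, 10]
enqueue(28) -> [10, 16, 20, 24, 30, 10, 28]
enqueue(14) -> [10, 16, 20, 24, 30, 10, 28, 14]
Final queue (front to back): [10, 16, 20, 24, 30, 10, 28, 14]


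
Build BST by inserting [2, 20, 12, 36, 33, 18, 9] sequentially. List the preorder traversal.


Root = 2; build tree by BST insertion.
Preorder traversal: [2, 20, 12, 9, 18, 36, 33]


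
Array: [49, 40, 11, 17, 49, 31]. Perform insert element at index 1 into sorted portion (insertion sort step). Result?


After one pass: [40, 49, 11, 17, 49, 31]


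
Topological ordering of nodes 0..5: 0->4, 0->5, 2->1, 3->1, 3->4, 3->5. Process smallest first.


Kahn's algorithm, process smallest node first
Order: [0, 2, 3, 1, 4, 5]


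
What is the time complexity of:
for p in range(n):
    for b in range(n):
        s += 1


Per nesting level: O(n) * O(n) = O(n^2)
Complexity: O(n^2)


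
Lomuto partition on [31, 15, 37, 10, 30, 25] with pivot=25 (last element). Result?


Elements <= 25 go left of pivot.
Result: [15, 10, 25, 31, 30, 37], pivot at index 2


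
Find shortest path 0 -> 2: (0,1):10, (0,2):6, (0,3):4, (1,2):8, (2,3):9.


Dijkstra from 0:
Distances: {0: 0, 1: 10, 2: 6, 3: 4}
Shortest distance to 2 = 6, path = [0, 2]


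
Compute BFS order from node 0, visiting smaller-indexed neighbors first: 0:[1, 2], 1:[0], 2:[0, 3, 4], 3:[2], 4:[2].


BFS queue: start with [0]
Visit order: [0, 1, 2, 3, 4]


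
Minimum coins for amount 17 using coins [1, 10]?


dp[0]=0; dp[i]=1+min(dp[i-c] for c in coins)
...dp[12]=3, dp[13]=4, dp[14]=5, dp[15]=6, dp[16]=7, dp[17]=8
Minimum coins for 17 = 8


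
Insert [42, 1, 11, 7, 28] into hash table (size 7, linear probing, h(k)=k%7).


Insertions: 42->slot 0; 1->slot 1; 11->slot 4; 7->slot 2; 28->slot 3
Table: [42, 1, 7, 28, 11, None, None]


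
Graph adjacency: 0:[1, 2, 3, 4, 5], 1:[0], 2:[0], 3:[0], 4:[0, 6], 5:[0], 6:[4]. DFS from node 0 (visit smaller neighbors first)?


DFS stack-based: start with [0]
Visit order: [0, 1, 2, 3, 4, 6, 5]


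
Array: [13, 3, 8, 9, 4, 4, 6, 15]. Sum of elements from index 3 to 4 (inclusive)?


Prefix sums: [0, 13, 16, 24, 33, 37, 41, 47, 62]
Sum[3..4] = prefix[5] - prefix[3] = 37 - 24 = 13


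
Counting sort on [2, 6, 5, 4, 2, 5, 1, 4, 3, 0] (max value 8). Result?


Count array: [1, 1, 2, 1, 2, 2, 1, 0, 0]
Reconstruct: [0, 1, 2, 2, 3, 4, 4, 5, 5, 6]


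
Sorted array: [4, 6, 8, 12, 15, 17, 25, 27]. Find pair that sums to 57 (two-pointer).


Two pointers: lo=0, hi=7
No pair sums to 57


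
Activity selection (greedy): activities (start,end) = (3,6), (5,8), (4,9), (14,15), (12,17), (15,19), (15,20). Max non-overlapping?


Greedy: pick earliest-ending, then skip overlaps.
Selected (3 activities): [(3, 6), (14, 15), (15, 19)]


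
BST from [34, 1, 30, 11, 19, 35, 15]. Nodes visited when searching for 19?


BST root = 34
Search for 19: compare at each node
Path: [34, 1, 30, 11, 19]


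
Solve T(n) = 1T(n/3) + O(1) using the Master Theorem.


a=1, b=3, c=0. log_3(1)=0 = c=0. Case 2: O(n^c log n) = O(log n)
Complexity: O(log n)


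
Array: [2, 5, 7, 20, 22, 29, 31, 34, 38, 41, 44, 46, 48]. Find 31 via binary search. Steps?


Search for 31:
[0,12] mid=6 arr[6]=31
Total: 1 comparisons


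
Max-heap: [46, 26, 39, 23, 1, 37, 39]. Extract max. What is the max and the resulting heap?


Max = 46
Replace root with last, heapify down
Resulting heap: [39, 26, 39, 23, 1, 37]


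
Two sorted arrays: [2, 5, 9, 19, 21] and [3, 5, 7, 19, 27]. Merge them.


Compare heads, take smaller each step.
Merged: [2, 3, 5, 5, 7, 9, 19, 19, 21, 27]


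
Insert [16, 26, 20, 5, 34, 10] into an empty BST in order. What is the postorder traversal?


Root = 16; build tree by BST insertion.
Postorder traversal: [10, 5, 20, 34, 26, 16]


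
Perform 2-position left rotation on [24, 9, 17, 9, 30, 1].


Left rotate by 2: [17, 9, 30, 1, 24, 9]


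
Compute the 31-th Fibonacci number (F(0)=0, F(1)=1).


F(n)=F(n-1)+F(n-2)
...F(29)=514229, F(30)=832040, F(31)=1346269


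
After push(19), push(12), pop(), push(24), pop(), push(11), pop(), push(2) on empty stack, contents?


push(19) -> [19]
push(12) -> [19, 12]
pop() returns 12 -> [19]
push(24) -> [19, 24]
pop() returns 24 -> [19]
push(11) -> [19, 11]
pop() returns 11 -> [19]
push(2) -> [19, 2]
Final stack (bottom to top): [19, 2]


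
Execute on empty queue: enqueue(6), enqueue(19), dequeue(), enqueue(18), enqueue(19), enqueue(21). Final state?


enqueue(6) -> [6]
enqueue(19) -> [6, 19]
dequeue() returns 6 -> [19]
enqueue(18) -> [19, 18]
enqueue(19) -> [19, 18, 19]
enqueue(21) -> [19, 18, 19, 21]
Final queue (front to back): [19, 18, 19, 21]


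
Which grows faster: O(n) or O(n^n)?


linear grows slower than n^n
O(n) is asymptotically smaller; O(n^n) grows faster


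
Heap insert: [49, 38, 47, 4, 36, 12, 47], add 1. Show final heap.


Append 1: [49, 38, 47, 4, 36, 12, 47, 1]
Bubble up: no swaps needed
Result: [49, 38, 47, 4, 36, 12, 47, 1]


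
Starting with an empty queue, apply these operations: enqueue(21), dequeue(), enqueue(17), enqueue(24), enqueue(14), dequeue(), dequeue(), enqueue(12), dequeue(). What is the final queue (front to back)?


enqueue(21) -> [21]
dequeue() returns 21 -> []
enqueue(17) -> [17]
enqueue(24) -> [17, 24]
enqueue(14) -> [17, 24, 14]
dequeue() returns 17 -> [24, 14]
dequeue() returns 24 -> [14]
enqueue(12) -> [14, 12]
dequeue() returns 14 -> [12]
Final queue (front to back): [12]


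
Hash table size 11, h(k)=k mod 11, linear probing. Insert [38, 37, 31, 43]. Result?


Insertions: 38->slot 5; 37->slot 4; 31->slot 9; 43->slot 10
Table: [None, None, None, None, 37, 38, None, None, None, 31, 43]


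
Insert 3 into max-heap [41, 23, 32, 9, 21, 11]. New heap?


Append 3: [41, 23, 32, 9, 21, 11, 3]
Bubble up: no swaps needed
Result: [41, 23, 32, 9, 21, 11, 3]


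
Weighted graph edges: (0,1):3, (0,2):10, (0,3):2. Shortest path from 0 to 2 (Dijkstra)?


Dijkstra from 0:
Distances: {0: 0, 1: 3, 2: 10, 3: 2}
Shortest distance to 2 = 10, path = [0, 2]


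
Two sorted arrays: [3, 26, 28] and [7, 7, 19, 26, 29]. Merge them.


Compare heads, take smaller each step.
Merged: [3, 7, 7, 19, 26, 26, 28, 29]


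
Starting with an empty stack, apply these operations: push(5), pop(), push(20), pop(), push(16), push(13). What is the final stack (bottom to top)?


push(5) -> [5]
pop() returns 5 -> []
push(20) -> [20]
pop() returns 20 -> []
push(16) -> [16]
push(13) -> [16, 13]
Final stack (bottom to top): [16, 13]


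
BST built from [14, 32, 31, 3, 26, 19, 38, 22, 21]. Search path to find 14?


BST root = 14
Search for 14: compare at each node
Path: [14]


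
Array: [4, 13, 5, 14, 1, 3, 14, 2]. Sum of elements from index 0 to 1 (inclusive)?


Prefix sums: [0, 4, 17, 22, 36, 37, 40, 54, 56]
Sum[0..1] = prefix[2] - prefix[0] = 17 - 0 = 17


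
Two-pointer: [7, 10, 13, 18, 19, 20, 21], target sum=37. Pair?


Two pointers: lo=0, hi=6
Found pair: (18, 19) summing to 37


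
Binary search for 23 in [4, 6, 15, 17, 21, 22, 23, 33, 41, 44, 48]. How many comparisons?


Search for 23:
[0,10] mid=5 arr[5]=22
[6,10] mid=8 arr[8]=41
[6,7] mid=6 arr[6]=23
Total: 3 comparisons


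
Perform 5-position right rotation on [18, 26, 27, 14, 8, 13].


Right rotate by 5: [26, 27, 14, 8, 13, 18]


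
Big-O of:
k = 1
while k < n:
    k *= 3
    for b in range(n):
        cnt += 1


Per nesting level: O(log n) * O(n) = O(n log n)
Complexity: O(n log n)


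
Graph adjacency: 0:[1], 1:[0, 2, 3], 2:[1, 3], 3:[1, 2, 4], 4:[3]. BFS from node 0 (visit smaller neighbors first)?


BFS queue: start with [0]
Visit order: [0, 1, 2, 3, 4]


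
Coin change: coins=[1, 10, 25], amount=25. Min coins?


dp[0]=0; dp[i]=1+min(dp[i-c] for c in coins)
...dp[20]=2, dp[21]=3, dp[22]=4, dp[23]=5, dp[24]=6, dp[25]=1
Minimum coins for 25 = 1


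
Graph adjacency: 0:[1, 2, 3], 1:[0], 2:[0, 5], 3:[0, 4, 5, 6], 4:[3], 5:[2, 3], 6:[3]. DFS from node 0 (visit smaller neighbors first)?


DFS stack-based: start with [0]
Visit order: [0, 1, 2, 5, 3, 4, 6]


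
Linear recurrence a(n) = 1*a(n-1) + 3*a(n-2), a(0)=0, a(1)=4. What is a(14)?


Build bottom-up:
...a(12)=24640, a(13)=56836, a(14)=1*56836+3*24640=130756


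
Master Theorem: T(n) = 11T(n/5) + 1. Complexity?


a=11, b=5, c=0. log_5(11)=1.490 > c=0. Case 1: O(n^log_b(a)) = O(n^1.490)
Complexity: O(n^1.490)


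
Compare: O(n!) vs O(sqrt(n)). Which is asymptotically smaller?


sublinear grows slower than factorial
O(sqrt(n)) is asymptotically smaller; O(n!) grows faster


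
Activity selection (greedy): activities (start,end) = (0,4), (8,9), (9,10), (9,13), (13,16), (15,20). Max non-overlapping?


Greedy: pick earliest-ending, then skip overlaps.
Selected (4 activities): [(0, 4), (8, 9), (9, 10), (13, 16)]


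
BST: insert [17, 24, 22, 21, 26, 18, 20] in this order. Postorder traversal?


Root = 17; build tree by BST insertion.
Postorder traversal: [20, 18, 21, 22, 26, 24, 17]


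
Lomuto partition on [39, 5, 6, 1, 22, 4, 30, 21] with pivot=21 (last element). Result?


Elements <= 21 go left of pivot.
Result: [5, 6, 1, 4, 21, 39, 30, 22], pivot at index 4


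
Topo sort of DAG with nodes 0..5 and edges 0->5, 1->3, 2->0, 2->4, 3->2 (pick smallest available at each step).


Kahn's algorithm, process smallest node first
Order: [1, 3, 2, 0, 4, 5]


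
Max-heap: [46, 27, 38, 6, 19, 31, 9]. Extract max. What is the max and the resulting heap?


Max = 46
Replace root with last, heapify down
Resulting heap: [38, 27, 31, 6, 19, 9]


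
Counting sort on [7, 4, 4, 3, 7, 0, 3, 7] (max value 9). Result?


Count array: [1, 0, 0, 2, 2, 0, 0, 3, 0, 0]
Reconstruct: [0, 3, 3, 4, 4, 7, 7, 7]


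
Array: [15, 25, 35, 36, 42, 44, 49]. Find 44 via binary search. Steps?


Search for 44:
[0,6] mid=3 arr[3]=36
[4,6] mid=5 arr[5]=44
Total: 2 comparisons


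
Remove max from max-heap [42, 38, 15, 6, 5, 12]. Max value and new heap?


Max = 42
Replace root with last, heapify down
Resulting heap: [38, 12, 15, 6, 5]


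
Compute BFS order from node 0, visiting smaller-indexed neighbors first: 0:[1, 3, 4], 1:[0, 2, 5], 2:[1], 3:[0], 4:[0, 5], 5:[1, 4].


BFS queue: start with [0]
Visit order: [0, 1, 3, 4, 2, 5]


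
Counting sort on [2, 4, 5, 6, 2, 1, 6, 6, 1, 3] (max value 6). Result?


Count array: [0, 2, 2, 1, 1, 1, 3]
Reconstruct: [1, 1, 2, 2, 3, 4, 5, 6, 6, 6]


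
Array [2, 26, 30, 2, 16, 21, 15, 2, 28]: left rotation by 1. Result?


Left rotate by 1: [26, 30, 2, 16, 21, 15, 2, 28, 2]


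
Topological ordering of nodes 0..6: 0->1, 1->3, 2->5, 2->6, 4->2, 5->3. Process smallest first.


Kahn's algorithm, process smallest node first
Order: [0, 1, 4, 2, 5, 3, 6]


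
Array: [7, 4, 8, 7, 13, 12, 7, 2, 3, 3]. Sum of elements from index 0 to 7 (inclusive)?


Prefix sums: [0, 7, 11, 19, 26, 39, 51, 58, 60, 63, 66]
Sum[0..7] = prefix[8] - prefix[0] = 60 - 0 = 60


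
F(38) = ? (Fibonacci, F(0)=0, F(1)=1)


F(n)=F(n-1)+F(n-2)
...F(36)=14930352, F(37)=24157817, F(38)=39088169


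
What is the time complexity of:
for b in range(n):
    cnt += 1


Per nesting level: O(n) = O(n)
Complexity: O(n)


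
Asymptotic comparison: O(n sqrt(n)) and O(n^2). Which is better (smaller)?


n^1.5 grows slower than quadratic
O(n sqrt(n)) is asymptotically smaller; O(n^2) grows faster


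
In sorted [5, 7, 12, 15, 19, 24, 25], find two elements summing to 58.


Two pointers: lo=0, hi=6
No pair sums to 58


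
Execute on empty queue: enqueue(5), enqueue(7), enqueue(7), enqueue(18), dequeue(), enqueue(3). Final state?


enqueue(5) -> [5]
enqueue(7) -> [5, 7]
enqueue(7) -> [5, 7, 7]
enqueue(18) -> [5, 7, 7, 18]
dequeue() returns 5 -> [7, 7, 18]
enqueue(3) -> [7, 7, 18, 3]
Final queue (front to back): [7, 7, 18, 3]


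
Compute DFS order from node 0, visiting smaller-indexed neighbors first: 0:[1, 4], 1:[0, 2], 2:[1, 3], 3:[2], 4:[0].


DFS stack-based: start with [0]
Visit order: [0, 1, 2, 3, 4]


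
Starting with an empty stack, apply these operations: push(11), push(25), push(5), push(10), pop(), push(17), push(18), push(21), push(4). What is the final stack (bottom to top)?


push(11) -> [11]
push(25) -> [11, 25]
push(5) -> [11, 25, 5]
push(10) -> [11, 25, 5, 10]
pop() returns 10 -> [11, 25, 5]
push(17) -> [11, 25, 5, 17]
push(18) -> [11, 25, 5, 17, 18]
push(21) -> [11, 25, 5, 17, 18, 21]
push(4) -> [11, 25, 5, 17, 18, 21, 4]
Final stack (bottom to top): [11, 25, 5, 17, 18, 21, 4]


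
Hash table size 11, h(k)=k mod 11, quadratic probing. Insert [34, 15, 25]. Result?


Insertions: 34->slot 1; 15->slot 4; 25->slot 3
Table: [None, 34, None, 25, 15, None, None, None, None, None, None]


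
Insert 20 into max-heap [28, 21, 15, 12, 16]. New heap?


Append 20: [28, 21, 15, 12, 16, 20]
Bubble up: swap idx 5(20) with idx 2(15)
Result: [28, 21, 20, 12, 16, 15]


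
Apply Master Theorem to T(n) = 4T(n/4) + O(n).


a=4, b=4, c=1. log_4(4)=1 = c=1. Case 2: O(n^c log n) = O(n log n)
Complexity: O(n log n)


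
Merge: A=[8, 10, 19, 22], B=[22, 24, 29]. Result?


Compare heads, take smaller each step.
Merged: [8, 10, 19, 22, 22, 24, 29]


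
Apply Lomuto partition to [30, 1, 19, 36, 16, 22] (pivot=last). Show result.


Elements <= 22 go left of pivot.
Result: [1, 19, 16, 22, 30, 36], pivot at index 3


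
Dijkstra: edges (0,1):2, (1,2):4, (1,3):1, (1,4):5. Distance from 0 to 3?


Dijkstra from 0:
Distances: {0: 0, 1: 2, 2: 6, 3: 3, 4: 7}
Shortest distance to 3 = 3, path = [0, 1, 3]


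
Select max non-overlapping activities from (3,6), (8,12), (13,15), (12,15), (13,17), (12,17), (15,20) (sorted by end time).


Greedy: pick earliest-ending, then skip overlaps.
Selected (4 activities): [(3, 6), (8, 12), (13, 15), (15, 20)]


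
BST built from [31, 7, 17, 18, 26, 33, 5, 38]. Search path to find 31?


BST root = 31
Search for 31: compare at each node
Path: [31]


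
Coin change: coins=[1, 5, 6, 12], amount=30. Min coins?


dp[0]=0; dp[i]=1+min(dp[i-c] for c in coins)
...dp[25]=3, dp[26]=4, dp[27]=4, dp[28]=4, dp[29]=3, dp[30]=3
Minimum coins for 30 = 3


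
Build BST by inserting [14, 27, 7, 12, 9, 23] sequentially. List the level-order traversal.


Root = 14; build tree by BST insertion.
Level-Order traversal: [14, 7, 27, 12, 23, 9]


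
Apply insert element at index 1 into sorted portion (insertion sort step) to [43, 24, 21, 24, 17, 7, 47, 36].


After one pass: [24, 43, 21, 24, 17, 7, 47, 36]


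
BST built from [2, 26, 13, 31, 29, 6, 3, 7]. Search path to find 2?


BST root = 2
Search for 2: compare at each node
Path: [2]


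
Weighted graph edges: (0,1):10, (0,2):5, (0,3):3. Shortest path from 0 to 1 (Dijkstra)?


Dijkstra from 0:
Distances: {0: 0, 1: 10, 2: 5, 3: 3}
Shortest distance to 1 = 10, path = [0, 1]


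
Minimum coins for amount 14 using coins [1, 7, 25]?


dp[0]=0; dp[i]=1+min(dp[i-c] for c in coins)
...dp[9]=3, dp[10]=4, dp[11]=5, dp[12]=6, dp[13]=7, dp[14]=2
Minimum coins for 14 = 2


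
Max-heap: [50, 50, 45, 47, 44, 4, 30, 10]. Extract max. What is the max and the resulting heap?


Max = 50
Replace root with last, heapify down
Resulting heap: [50, 47, 45, 10, 44, 4, 30]


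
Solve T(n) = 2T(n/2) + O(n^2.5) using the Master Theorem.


a=2, b=2, c=2.5. log_2(2)=1 < c=2.5. Case 3: O(n^c) = O(n^2.500)
Complexity: O(n^2.500)


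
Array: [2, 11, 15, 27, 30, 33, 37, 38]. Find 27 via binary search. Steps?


Search for 27:
[0,7] mid=3 arr[3]=27
Total: 1 comparisons


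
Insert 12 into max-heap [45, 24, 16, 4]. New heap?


Append 12: [45, 24, 16, 4, 12]
Bubble up: no swaps needed
Result: [45, 24, 16, 4, 12]


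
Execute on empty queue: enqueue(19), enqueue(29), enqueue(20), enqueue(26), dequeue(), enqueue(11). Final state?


enqueue(19) -> [19]
enqueue(29) -> [19, 29]
enqueue(20) -> [19, 29, 20]
enqueue(26) -> [19, 29, 20, 26]
dequeue() returns 19 -> [29, 20, 26]
enqueue(11) -> [29, 20, 26, 11]
Final queue (front to back): [29, 20, 26, 11]


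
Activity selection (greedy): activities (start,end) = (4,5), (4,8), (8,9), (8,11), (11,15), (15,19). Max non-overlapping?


Greedy: pick earliest-ending, then skip overlaps.
Selected (4 activities): [(4, 5), (8, 9), (11, 15), (15, 19)]


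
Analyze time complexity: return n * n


Analysis: constant-time operation, no loop
Complexity: O(1)


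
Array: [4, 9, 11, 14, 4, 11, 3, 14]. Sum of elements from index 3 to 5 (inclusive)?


Prefix sums: [0, 4, 13, 24, 38, 42, 53, 56, 70]
Sum[3..5] = prefix[6] - prefix[3] = 53 - 24 = 29


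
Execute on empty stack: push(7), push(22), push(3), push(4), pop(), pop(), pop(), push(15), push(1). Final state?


push(7) -> [7]
push(22) -> [7, 22]
push(3) -> [7, 22, 3]
push(4) -> [7, 22, 3, 4]
pop() returns 4 -> [7, 22, 3]
pop() returns 3 -> [7, 22]
pop() returns 22 -> [7]
push(15) -> [7, 15]
push(1) -> [7, 15, 1]
Final stack (bottom to top): [7, 15, 1]


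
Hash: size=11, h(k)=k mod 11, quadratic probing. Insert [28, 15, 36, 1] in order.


Insertions: 28->slot 6; 15->slot 4; 36->slot 3; 1->slot 1
Table: [None, 1, None, 36, 15, None, 28, None, None, None, None]


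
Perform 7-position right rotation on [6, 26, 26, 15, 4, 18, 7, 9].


Right rotate by 7: [26, 26, 15, 4, 18, 7, 9, 6]


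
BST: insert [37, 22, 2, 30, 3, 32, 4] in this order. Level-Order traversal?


Root = 37; build tree by BST insertion.
Level-Order traversal: [37, 22, 2, 30, 3, 32, 4]


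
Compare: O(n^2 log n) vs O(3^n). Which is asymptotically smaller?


n^2 log n grows slower than exponential (base 3)
O(n^2 log n) is asymptotically smaller; O(3^n) grows faster


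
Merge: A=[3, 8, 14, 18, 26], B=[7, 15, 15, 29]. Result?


Compare heads, take smaller each step.
Merged: [3, 7, 8, 14, 15, 15, 18, 26, 29]


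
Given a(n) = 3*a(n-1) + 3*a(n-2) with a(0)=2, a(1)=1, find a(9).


Build bottom-up:
...a(7)=6345, a(8)=24057, a(9)=3*24057+3*6345=91206


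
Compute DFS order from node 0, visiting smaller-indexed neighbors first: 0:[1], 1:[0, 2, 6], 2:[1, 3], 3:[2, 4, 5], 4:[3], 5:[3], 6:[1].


DFS stack-based: start with [0]
Visit order: [0, 1, 2, 3, 4, 5, 6]


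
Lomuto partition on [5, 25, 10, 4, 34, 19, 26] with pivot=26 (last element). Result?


Elements <= 26 go left of pivot.
Result: [5, 25, 10, 4, 19, 26, 34], pivot at index 5


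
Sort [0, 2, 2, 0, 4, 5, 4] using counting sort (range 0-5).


Count array: [2, 0, 2, 0, 2, 1]
Reconstruct: [0, 0, 2, 2, 4, 4, 5]


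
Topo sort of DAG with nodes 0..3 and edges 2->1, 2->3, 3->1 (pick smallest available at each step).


Kahn's algorithm, process smallest node first
Order: [0, 2, 3, 1]


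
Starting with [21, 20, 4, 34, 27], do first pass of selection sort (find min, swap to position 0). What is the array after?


After one pass: [4, 20, 21, 34, 27]


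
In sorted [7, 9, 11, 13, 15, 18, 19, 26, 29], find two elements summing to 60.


Two pointers: lo=0, hi=8
No pair sums to 60


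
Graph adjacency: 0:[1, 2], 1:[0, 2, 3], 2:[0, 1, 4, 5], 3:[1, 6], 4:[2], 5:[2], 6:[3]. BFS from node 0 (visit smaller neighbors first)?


BFS queue: start with [0]
Visit order: [0, 1, 2, 3, 4, 5, 6]


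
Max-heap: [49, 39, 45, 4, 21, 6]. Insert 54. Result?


Append 54: [49, 39, 45, 4, 21, 6, 54]
Bubble up: swap idx 6(54) with idx 2(45); swap idx 2(54) with idx 0(49)
Result: [54, 39, 49, 4, 21, 6, 45]


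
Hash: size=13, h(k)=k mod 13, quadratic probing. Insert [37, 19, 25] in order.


Insertions: 37->slot 11; 19->slot 6; 25->slot 12
Table: [None, None, None, None, None, None, 19, None, None, None, None, 37, 25]


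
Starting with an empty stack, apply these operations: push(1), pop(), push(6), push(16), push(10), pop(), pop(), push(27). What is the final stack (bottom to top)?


push(1) -> [1]
pop() returns 1 -> []
push(6) -> [6]
push(16) -> [6, 16]
push(10) -> [6, 16, 10]
pop() returns 10 -> [6, 16]
pop() returns 16 -> [6]
push(27) -> [6, 27]
Final stack (bottom to top): [6, 27]


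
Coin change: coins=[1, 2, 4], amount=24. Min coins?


dp[0]=0; dp[i]=1+min(dp[i-c] for c in coins)
...dp[19]=6, dp[20]=5, dp[21]=6, dp[22]=6, dp[23]=7, dp[24]=6
Minimum coins for 24 = 6


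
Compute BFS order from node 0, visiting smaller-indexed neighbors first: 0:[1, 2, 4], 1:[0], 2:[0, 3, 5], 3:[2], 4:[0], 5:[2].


BFS queue: start with [0]
Visit order: [0, 1, 2, 4, 3, 5]


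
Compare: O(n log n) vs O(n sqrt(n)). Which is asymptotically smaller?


linearithmic grows slower than n^1.5
O(n log n) is asymptotically smaller; O(n sqrt(n)) grows faster


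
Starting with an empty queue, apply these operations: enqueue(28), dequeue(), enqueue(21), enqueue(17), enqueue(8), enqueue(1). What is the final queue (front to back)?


enqueue(28) -> [28]
dequeue() returns 28 -> []
enqueue(21) -> [21]
enqueue(17) -> [21, 17]
enqueue(8) -> [21, 17, 8]
enqueue(1) -> [21, 17, 8, 1]
Final queue (front to back): [21, 17, 8, 1]


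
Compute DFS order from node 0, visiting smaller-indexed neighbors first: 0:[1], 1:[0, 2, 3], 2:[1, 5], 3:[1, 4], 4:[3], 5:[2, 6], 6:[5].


DFS stack-based: start with [0]
Visit order: [0, 1, 2, 5, 6, 3, 4]


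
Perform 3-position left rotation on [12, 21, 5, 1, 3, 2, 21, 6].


Left rotate by 3: [1, 3, 2, 21, 6, 12, 21, 5]


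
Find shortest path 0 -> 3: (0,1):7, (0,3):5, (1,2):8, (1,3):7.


Dijkstra from 0:
Distances: {0: 0, 1: 7, 2: 15, 3: 5}
Shortest distance to 3 = 5, path = [0, 3]


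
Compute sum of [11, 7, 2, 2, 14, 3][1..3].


Prefix sums: [0, 11, 18, 20, 22, 36, 39]
Sum[1..3] = prefix[4] - prefix[1] = 22 - 11 = 11


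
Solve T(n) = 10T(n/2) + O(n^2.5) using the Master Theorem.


a=10, b=2, c=2.5. log_2(10)=3.322 > c=2.5. Case 1: O(n^log_b(a)) = O(n^3.322)
Complexity: O(n^3.322)


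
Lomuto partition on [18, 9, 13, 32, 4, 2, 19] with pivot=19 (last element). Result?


Elements <= 19 go left of pivot.
Result: [18, 9, 13, 4, 2, 19, 32], pivot at index 5


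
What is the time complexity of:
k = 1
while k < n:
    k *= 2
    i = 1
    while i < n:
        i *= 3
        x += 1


Per nesting level: O(log n) * O(log n) = O((log n)^2)
Complexity: O((log n)^2)


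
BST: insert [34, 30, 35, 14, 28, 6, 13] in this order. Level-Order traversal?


Root = 34; build tree by BST insertion.
Level-Order traversal: [34, 30, 35, 14, 6, 28, 13]


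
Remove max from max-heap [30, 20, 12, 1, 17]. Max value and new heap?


Max = 30
Replace root with last, heapify down
Resulting heap: [20, 17, 12, 1]


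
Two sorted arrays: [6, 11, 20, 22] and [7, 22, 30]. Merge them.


Compare heads, take smaller each step.
Merged: [6, 7, 11, 20, 22, 22, 30]


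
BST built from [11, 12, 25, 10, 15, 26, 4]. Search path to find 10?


BST root = 11
Search for 10: compare at each node
Path: [11, 10]


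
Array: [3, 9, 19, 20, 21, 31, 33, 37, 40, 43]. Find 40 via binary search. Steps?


Search for 40:
[0,9] mid=4 arr[4]=21
[5,9] mid=7 arr[7]=37
[8,9] mid=8 arr[8]=40
Total: 3 comparisons


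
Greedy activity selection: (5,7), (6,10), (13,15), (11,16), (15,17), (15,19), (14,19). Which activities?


Greedy: pick earliest-ending, then skip overlaps.
Selected (3 activities): [(5, 7), (13, 15), (15, 17)]


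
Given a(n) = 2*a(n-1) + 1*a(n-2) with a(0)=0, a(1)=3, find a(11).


Build bottom-up:
...a(9)=2955, a(10)=7134, a(11)=2*7134+1*2955=17223


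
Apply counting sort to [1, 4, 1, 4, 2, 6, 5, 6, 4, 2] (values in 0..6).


Count array: [0, 2, 2, 0, 3, 1, 2]
Reconstruct: [1, 1, 2, 2, 4, 4, 4, 5, 6, 6]


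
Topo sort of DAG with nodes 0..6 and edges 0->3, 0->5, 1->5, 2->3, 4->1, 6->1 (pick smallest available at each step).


Kahn's algorithm, process smallest node first
Order: [0, 2, 3, 4, 6, 1, 5]


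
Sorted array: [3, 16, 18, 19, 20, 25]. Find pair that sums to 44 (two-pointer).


Two pointers: lo=0, hi=5
Found pair: (19, 25) summing to 44


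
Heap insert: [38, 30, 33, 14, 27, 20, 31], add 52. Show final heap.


Append 52: [38, 30, 33, 14, 27, 20, 31, 52]
Bubble up: swap idx 7(52) with idx 3(14); swap idx 3(52) with idx 1(30); swap idx 1(52) with idx 0(38)
Result: [52, 38, 33, 30, 27, 20, 31, 14]


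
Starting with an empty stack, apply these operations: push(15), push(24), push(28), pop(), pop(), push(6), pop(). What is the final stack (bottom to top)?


push(15) -> [15]
push(24) -> [15, 24]
push(28) -> [15, 24, 28]
pop() returns 28 -> [15, 24]
pop() returns 24 -> [15]
push(6) -> [15, 6]
pop() returns 6 -> [15]
Final stack (bottom to top): [15]


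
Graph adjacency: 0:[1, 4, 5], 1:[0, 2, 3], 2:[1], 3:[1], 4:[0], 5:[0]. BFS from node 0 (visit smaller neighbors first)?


BFS queue: start with [0]
Visit order: [0, 1, 4, 5, 2, 3]


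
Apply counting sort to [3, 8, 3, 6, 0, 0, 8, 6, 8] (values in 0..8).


Count array: [2, 0, 0, 2, 0, 0, 2, 0, 3]
Reconstruct: [0, 0, 3, 3, 6, 6, 8, 8, 8]


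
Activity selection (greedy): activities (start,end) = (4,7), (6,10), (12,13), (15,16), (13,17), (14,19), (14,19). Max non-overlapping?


Greedy: pick earliest-ending, then skip overlaps.
Selected (3 activities): [(4, 7), (12, 13), (15, 16)]


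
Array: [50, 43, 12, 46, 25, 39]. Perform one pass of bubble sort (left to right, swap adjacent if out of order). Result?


After one pass: [43, 12, 46, 25, 39, 50]


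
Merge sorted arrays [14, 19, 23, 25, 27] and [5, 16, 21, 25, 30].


Compare heads, take smaller each step.
Merged: [5, 14, 16, 19, 21, 23, 25, 25, 27, 30]


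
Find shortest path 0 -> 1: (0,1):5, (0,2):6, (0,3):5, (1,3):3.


Dijkstra from 0:
Distances: {0: 0, 1: 5, 2: 6, 3: 5}
Shortest distance to 1 = 5, path = [0, 1]


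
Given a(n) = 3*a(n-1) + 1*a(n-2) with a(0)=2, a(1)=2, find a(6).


Build bottom-up:
...a(4)=86, a(5)=284, a(6)=3*284+1*86=938


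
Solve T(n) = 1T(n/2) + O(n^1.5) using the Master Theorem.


a=1, b=2, c=1.5. log_2(1)=0 < c=1.5. Case 3: O(n^c) = O(n^1.500)
Complexity: O(n^1.500)


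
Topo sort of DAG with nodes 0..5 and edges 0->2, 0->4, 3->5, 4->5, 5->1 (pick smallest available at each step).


Kahn's algorithm, process smallest node first
Order: [0, 2, 3, 4, 5, 1]


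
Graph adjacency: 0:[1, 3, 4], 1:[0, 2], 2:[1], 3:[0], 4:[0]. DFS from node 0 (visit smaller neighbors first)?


DFS stack-based: start with [0]
Visit order: [0, 1, 2, 3, 4]


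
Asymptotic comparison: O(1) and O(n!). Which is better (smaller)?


constant grows slower than factorial
O(1) is asymptotically smaller; O(n!) grows faster


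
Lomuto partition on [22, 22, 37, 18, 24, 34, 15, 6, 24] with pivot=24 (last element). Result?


Elements <= 24 go left of pivot.
Result: [22, 22, 18, 24, 15, 6, 24, 34, 37], pivot at index 6


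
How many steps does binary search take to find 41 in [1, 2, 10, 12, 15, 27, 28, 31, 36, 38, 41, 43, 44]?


Search for 41:
[0,12] mid=6 arr[6]=28
[7,12] mid=9 arr[9]=38
[10,12] mid=11 arr[11]=43
[10,10] mid=10 arr[10]=41
Total: 4 comparisons


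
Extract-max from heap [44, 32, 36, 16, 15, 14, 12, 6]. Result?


Max = 44
Replace root with last, heapify down
Resulting heap: [36, 32, 14, 16, 15, 6, 12]


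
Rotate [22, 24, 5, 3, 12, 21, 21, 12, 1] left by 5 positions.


Left rotate by 5: [21, 21, 12, 1, 22, 24, 5, 3, 12]


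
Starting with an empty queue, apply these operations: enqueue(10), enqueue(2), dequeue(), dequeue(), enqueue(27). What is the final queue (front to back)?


enqueue(10) -> [10]
enqueue(2) -> [10, 2]
dequeue() returns 10 -> [2]
dequeue() returns 2 -> []
enqueue(27) -> [27]
Final queue (front to back): [27]


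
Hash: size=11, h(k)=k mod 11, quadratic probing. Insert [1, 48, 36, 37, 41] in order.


Insertions: 1->slot 1; 48->slot 4; 36->slot 3; 37->slot 5; 41->slot 8
Table: [None, 1, None, 36, 48, 37, None, None, 41, None, None]


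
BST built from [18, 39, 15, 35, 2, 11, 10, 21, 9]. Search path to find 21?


BST root = 18
Search for 21: compare at each node
Path: [18, 39, 35, 21]


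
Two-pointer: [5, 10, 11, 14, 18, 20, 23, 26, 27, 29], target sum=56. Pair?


Two pointers: lo=0, hi=9
Found pair: (27, 29) summing to 56


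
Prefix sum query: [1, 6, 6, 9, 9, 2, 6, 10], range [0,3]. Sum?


Prefix sums: [0, 1, 7, 13, 22, 31, 33, 39, 49]
Sum[0..3] = prefix[4] - prefix[0] = 22 - 0 = 22


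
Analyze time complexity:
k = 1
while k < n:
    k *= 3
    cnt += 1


Per nesting level: O(log n) = O(log n)
Complexity: O(log n)


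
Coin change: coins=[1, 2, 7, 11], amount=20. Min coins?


dp[0]=0; dp[i]=1+min(dp[i-c] for c in coins)
...dp[15]=3, dp[16]=3, dp[17]=4, dp[18]=2, dp[19]=3, dp[20]=3
Minimum coins for 20 = 3


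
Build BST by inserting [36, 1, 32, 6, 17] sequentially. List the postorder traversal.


Root = 36; build tree by BST insertion.
Postorder traversal: [17, 6, 32, 1, 36]


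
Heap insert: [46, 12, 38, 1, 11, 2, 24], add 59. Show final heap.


Append 59: [46, 12, 38, 1, 11, 2, 24, 59]
Bubble up: swap idx 7(59) with idx 3(1); swap idx 3(59) with idx 1(12); swap idx 1(59) with idx 0(46)
Result: [59, 46, 38, 12, 11, 2, 24, 1]


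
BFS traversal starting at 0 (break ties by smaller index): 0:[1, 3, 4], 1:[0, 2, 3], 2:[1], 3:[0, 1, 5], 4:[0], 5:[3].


BFS queue: start with [0]
Visit order: [0, 1, 3, 4, 2, 5]


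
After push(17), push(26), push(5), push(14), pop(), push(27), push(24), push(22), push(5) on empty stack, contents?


push(17) -> [17]
push(26) -> [17, 26]
push(5) -> [17, 26, 5]
push(14) -> [17, 26, 5, 14]
pop() returns 14 -> [17, 26, 5]
push(27) -> [17, 26, 5, 27]
push(24) -> [17, 26, 5, 27, 24]
push(22) -> [17, 26, 5, 27, 24, 22]
push(5) -> [17, 26, 5, 27, 24, 22, 5]
Final stack (bottom to top): [17, 26, 5, 27, 24, 22, 5]


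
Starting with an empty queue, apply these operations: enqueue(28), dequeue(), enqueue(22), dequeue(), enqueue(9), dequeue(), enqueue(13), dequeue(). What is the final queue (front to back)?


enqueue(28) -> [28]
dequeue() returns 28 -> []
enqueue(22) -> [22]
dequeue() returns 22 -> []
enqueue(9) -> [9]
dequeue() returns 9 -> []
enqueue(13) -> [13]
dequeue() returns 13 -> []
Final queue (front to back): []


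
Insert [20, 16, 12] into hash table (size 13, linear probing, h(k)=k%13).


Insertions: 20->slot 7; 16->slot 3; 12->slot 12
Table: [None, None, None, 16, None, None, None, 20, None, None, None, None, 12]


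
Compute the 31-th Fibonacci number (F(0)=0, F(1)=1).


F(n)=F(n-1)+F(n-2)
...F(29)=514229, F(30)=832040, F(31)=1346269


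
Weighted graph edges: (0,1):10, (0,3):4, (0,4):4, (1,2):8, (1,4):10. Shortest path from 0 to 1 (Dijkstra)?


Dijkstra from 0:
Distances: {0: 0, 1: 10, 2: 18, 3: 4, 4: 4}
Shortest distance to 1 = 10, path = [0, 1]


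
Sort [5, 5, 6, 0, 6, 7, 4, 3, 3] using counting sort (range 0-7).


Count array: [1, 0, 0, 2, 1, 2, 2, 1]
Reconstruct: [0, 3, 3, 4, 5, 5, 6, 6, 7]
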